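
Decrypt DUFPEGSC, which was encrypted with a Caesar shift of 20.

JALVKMYI

D(3): 3−20=-17≡9 → J
U(20): 20−20=0 → A
F(5): 5−20=-15≡11 → L
P(15): 15−20=-5≡21 → V
E(4): 4−20=-16≡10 → K
G(6): 6−20=-14≡12 → M
S(18): 18−20=-2≡24 → Y
C(2): 2−20=-18≡8 → I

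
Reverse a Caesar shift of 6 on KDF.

K(10): 10−6=4 → E
D(3): 3−6=-3≡23 → X
F(5): 5−6=-1≡25 → Z

EXZ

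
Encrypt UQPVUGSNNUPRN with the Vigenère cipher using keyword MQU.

Repeat the key across the message: MQUMQUMQUMQUM
U(20)+M(12): 32≡6 → G
Q(16)+Q(16): 32≡6 → G
P(15)+U(20): 35≡9 → J
V(21)+M(12): 33≡7 → H
U(20)+Q(16): 36≡10 → K
G(6)+U(20): 26≡0 → A
S(18)+M(12): 30≡4 → E
N(13)+Q(16): 29≡3 → D
N(13)+U(20): 33≡7 → H
U(20)+M(12): 32≡6 → G
P(15)+Q(16): 31≡5 → F
R(17)+U(20): 37≡11 → L
N(13)+M(12): 25 → Z

GGJHKAEDHGFLZ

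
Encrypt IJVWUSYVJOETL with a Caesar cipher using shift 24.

GHTUSQWTHMCRJ

I(8): 8+24=32≡6 → G
J(9): 9+24=33≡7 → H
V(21): 21+24=45≡19 → T
W(22): 22+24=46≡20 → U
U(20): 20+24=44≡18 → S
S(18): 18+24=42≡16 → Q
Y(24): 24+24=48≡22 → W
V(21): 21+24=45≡19 → T
J(9): 9+24=33≡7 → H
O(14): 14+24=38≡12 → M
E(4): 4+24=28≡2 → C
T(19): 19+24=43≡17 → R
L(11): 11+24=35≡9 → J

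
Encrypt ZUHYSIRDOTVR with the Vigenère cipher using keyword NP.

MJUNFXESBIIG

Repeat the key across the message: NPNPNPNPNPNP
Z(25)+N(13): 38≡12 → M
U(20)+P(15): 35≡9 → J
H(7)+N(13): 20 → U
Y(24)+P(15): 39≡13 → N
S(18)+N(13): 31≡5 → F
I(8)+P(15): 23 → X
R(17)+N(13): 30≡4 → E
D(3)+P(15): 18 → S
O(14)+N(13): 27≡1 → B
T(19)+P(15): 34≡8 → I
V(21)+N(13): 34≡8 → I
R(17)+P(15): 32≡6 → G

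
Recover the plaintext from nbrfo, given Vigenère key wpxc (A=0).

Repeat the key across the ciphertext: wpxcw
n(13)−w(22): -9≡17 → r
b(1)−p(15): -14≡12 → m
r(17)−x(23): -6≡20 → u
f(5)−c(2): 3 → d
o(14)−w(22): -8≡18 → s

rmuds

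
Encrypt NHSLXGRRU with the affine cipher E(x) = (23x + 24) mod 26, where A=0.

N(13): 23·13+24=323≡11 → L
H(7): 23·7+24=185≡3 → D
S(18): 23·18+24=438≡22 → W
L(11): 23·11+24=277≡17 → R
X(23): 23·23+24=553≡7 → H
G(6): 23·6+24=162≡6 → G
R(17): 23·17+24=415≡25 → Z
R(17): 23·17+24=415≡25 → Z
U(20): 23·20+24=484≡16 → Q

LDWRHGZZQ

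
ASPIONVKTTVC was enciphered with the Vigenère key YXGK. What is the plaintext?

Repeat the key across the ciphertext: YXGKYXGKYXGK
A(0)−Y(24): -24≡2 → C
S(18)−X(23): -5≡21 → V
P(15)−G(6): 9 → J
I(8)−K(10): -2≡24 → Y
O(14)−Y(24): -10≡16 → Q
N(13)−X(23): -10≡16 → Q
V(21)−G(6): 15 → P
K(10)−K(10): 0 → A
T(19)−Y(24): -5≡21 → V
T(19)−X(23): -4≡22 → W
V(21)−G(6): 15 → P
C(2)−K(10): -8≡18 → S

CVJYQQPAVWPS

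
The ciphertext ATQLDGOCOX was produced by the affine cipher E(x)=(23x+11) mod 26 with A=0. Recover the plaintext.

VGHAUTZDZW

The inverse of 23 mod 26 is 17, since 23·17=391≡1. Apply D(y)=17·(y−11) mod 26:
A(0): 17·(0−11)=-187≡21 → V
T(19): 17·(19−11)=136≡6 → G
Q(16): 17·(16−11)=85≡7 → H
L(11): 17·(11−11)=0 → A
D(3): 17·(3−11)=-136≡20 → U
G(6): 17·(6−11)=-85≡19 → T
O(14): 17·(14−11)=51≡25 → Z
C(2): 17·(2−11)=-153≡3 → D
O(14): 17·(14−11)=51≡25 → Z
X(23): 17·(23−11)=204≡22 → W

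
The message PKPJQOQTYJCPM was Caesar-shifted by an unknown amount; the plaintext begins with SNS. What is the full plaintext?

SNSMTRTWBMFSP

From the crib: P(15)−S(18)=-3≡23, so the shift is 23.
Subtract 23 from each ciphertext letter:
P(15): 15−23=-8≡18 → S
K(10): 10−23=-13≡13 → N
P(15): 15−23=-8≡18 → S
J(9): 9−23=-14≡12 → M
Q(16): 16−23=-7≡19 → T
O(14): 14−23=-9≡17 → R
Q(16): 16−23=-7≡19 → T
T(19): 19−23=-4≡22 → W
Y(24): 24−23=1 → B
J(9): 9−23=-14≡12 → M
C(2): 2−23=-21≡5 → F
P(15): 15−23=-8≡18 → S
M(12): 12−23=-11≡15 → P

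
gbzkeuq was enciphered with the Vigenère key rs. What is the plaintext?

pjisncz

Repeat the key across the ciphertext: rsrsrsr
g(6)−r(17): -11≡15 → p
b(1)−s(18): -17≡9 → j
z(25)−r(17): 8 → i
k(10)−s(18): -8≡18 → s
e(4)−r(17): -13≡13 → n
u(20)−s(18): 2 → c
q(16)−r(17): -1≡25 → z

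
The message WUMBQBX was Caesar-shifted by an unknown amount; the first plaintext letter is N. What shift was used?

9

From the crib: W(22)−N(13)=9, so the shift is 9.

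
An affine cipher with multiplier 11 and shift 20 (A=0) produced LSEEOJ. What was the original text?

The inverse of 11 mod 26 is 19, since 11·19=209≡1. Apply D(y)=19·(y−20) mod 26:
L(11): 19·(11−20)=-171≡11 → L
S(18): 19·(18−20)=-38≡14 → O
E(4): 19·(4−20)=-304≡8 → I
E(4): 19·(4−20)=-304≡8 → I
O(14): 19·(14−20)=-114≡16 → Q
J(9): 19·(9−20)=-209≡25 → Z

LOIIQZ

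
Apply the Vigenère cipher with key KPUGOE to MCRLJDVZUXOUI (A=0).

WRLRXHFOODCYS

Repeat the key across the message: KPUGOEKPUGOEK
M(12)+K(10): 22 → W
C(2)+P(15): 17 → R
R(17)+U(20): 37≡11 → L
L(11)+G(6): 17 → R
J(9)+O(14): 23 → X
D(3)+E(4): 7 → H
V(21)+K(10): 31≡5 → F
Z(25)+P(15): 40≡14 → O
U(20)+U(20): 40≡14 → O
X(23)+G(6): 29≡3 → D
O(14)+O(14): 28≡2 → C
U(20)+E(4): 24 → Y
I(8)+K(10): 18 → S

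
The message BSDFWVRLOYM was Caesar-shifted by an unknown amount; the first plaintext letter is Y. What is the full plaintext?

YPACTSOILVJ

From the crib: B(1)−Y(24)=-23≡3, so the shift is 3.
Subtract 3 from each ciphertext letter:
B(1): 1−3=-2≡24 → Y
S(18): 18−3=15 → P
D(3): 3−3=0 → A
F(5): 5−3=2 → C
W(22): 22−3=19 → T
V(21): 21−3=18 → S
R(17): 17−3=14 → O
L(11): 11−3=8 → I
O(14): 14−3=11 → L
Y(24): 24−3=21 → V
M(12): 12−3=9 → J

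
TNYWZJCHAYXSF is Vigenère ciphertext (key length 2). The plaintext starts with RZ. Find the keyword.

Subtract each crib letter from the matching ciphertext letter (mod 26):
T(19)−R(17)=2 → C
N(13)−Z(25)=-12≡14 → O

CO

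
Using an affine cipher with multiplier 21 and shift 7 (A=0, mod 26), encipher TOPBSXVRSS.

T(19): 21·19+7=406≡16 → Q
O(14): 21·14+7=301≡15 → P
P(15): 21·15+7=322≡10 → K
B(1): 21·1+7=28≡2 → C
S(18): 21·18+7=385≡21 → V
X(23): 21·23+7=490≡22 → W
V(21): 21·21+7=448≡6 → G
R(17): 21·17+7=364≡0 → A
S(18): 21·18+7=385≡21 → V
S(18): 21·18+7=385≡21 → V

QPKCVWGAVV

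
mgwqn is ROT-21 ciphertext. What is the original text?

rlbvs

m(12): 12−21=-9≡17 → r
g(6): 6−21=-15≡11 → l
w(22): 22−21=1 → b
q(16): 16−21=-5≡21 → v
n(13): 13−21=-8≡18 → s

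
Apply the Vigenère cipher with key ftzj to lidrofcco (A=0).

qbcatyblt

Repeat the key across the message: ftzjftzjf
l(11)+f(5): 16 → q
i(8)+t(19): 27≡1 → b
d(3)+z(25): 28≡2 → c
r(17)+j(9): 26≡0 → a
o(14)+f(5): 19 → t
f(5)+t(19): 24 → y
c(2)+z(25): 27≡1 → b
c(2)+j(9): 11 → l
o(14)+f(5): 19 → t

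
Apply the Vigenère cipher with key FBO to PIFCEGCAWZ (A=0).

Repeat the key across the message: FBOFBOFBOF
P(15)+F(5): 20 → U
I(8)+B(1): 9 → J
F(5)+O(14): 19 → T
C(2)+F(5): 7 → H
E(4)+B(1): 5 → F
G(6)+O(14): 20 → U
C(2)+F(5): 7 → H
A(0)+B(1): 1 → B
W(22)+O(14): 36≡10 → K
Z(25)+F(5): 30≡4 → E

UJTHFUHBKE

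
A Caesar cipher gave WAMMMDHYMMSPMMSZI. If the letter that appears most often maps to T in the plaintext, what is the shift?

The most frequent ciphertext letter is M (appears 7 times).
M is position 12; T is position 19.
Shift = -7≡19.

19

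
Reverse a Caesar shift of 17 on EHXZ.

NQGI

E(4): 4−17=-13≡13 → N
H(7): 7−17=-10≡16 → Q
X(23): 23−17=6 → G
Z(25): 25−17=8 → I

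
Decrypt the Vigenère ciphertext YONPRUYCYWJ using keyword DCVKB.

VMSFQRWHOVG

Repeat the key across the ciphertext: DCVKBDCVKBD
Y(24)−D(3): 21 → V
O(14)−C(2): 12 → M
N(13)−V(21): -8≡18 → S
P(15)−K(10): 5 → F
R(17)−B(1): 16 → Q
U(20)−D(3): 17 → R
Y(24)−C(2): 22 → W
C(2)−V(21): -19≡7 → H
Y(24)−K(10): 14 → O
W(22)−B(1): 21 → V
J(9)−D(3): 6 → G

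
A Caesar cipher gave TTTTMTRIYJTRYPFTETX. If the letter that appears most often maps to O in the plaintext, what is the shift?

5

The most frequent ciphertext letter is T (appears 8 times).
T is position 19; O is position 14.
Shift = 5.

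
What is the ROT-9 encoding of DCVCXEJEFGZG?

MLELGNSNOPIP

D(3): 3+9=12 → M
C(2): 2+9=11 → L
V(21): 21+9=30≡4 → E
C(2): 2+9=11 → L
X(23): 23+9=32≡6 → G
E(4): 4+9=13 → N
J(9): 9+9=18 → S
E(4): 4+9=13 → N
F(5): 5+9=14 → O
G(6): 6+9=15 → P
Z(25): 25+9=34≡8 → I
G(6): 6+9=15 → P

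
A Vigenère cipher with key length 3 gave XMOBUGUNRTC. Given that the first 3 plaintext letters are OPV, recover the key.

JXT

Subtract each crib letter from the matching ciphertext letter (mod 26):
X(23)−O(14)=9 → J
M(12)−P(15)=-3≡23 → X
O(14)−V(21)=-7≡19 → T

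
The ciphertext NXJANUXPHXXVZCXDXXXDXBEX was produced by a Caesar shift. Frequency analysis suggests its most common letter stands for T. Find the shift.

The most frequent ciphertext letter is X (appears 10 times).
X is position 23; T is position 19.
Shift = 4.

4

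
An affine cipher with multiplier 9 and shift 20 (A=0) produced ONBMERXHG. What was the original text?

IFVCERJNK

The inverse of 9 mod 26 is 3, since 9·3=27≡1. Apply D(y)=3·(y−20) mod 26:
O(14): 3·(14−20)=-18≡8 → I
N(13): 3·(13−20)=-21≡5 → F
B(1): 3·(1−20)=-57≡21 → V
M(12): 3·(12−20)=-24≡2 → C
E(4): 3·(4−20)=-48≡4 → E
R(17): 3·(17−20)=-9≡17 → R
X(23): 3·(23−20)=9 → J
H(7): 3·(7−20)=-39≡13 → N
G(6): 3·(6−20)=-42≡10 → K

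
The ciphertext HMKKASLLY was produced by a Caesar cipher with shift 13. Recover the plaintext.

UZXXNFYYL

H(7): 7−13=-6≡20 → U
M(12): 12−13=-1≡25 → Z
K(10): 10−13=-3≡23 → X
K(10): 10−13=-3≡23 → X
A(0): 0−13=-13≡13 → N
S(18): 18−13=5 → F
L(11): 11−13=-2≡24 → Y
L(11): 11−13=-2≡24 → Y
Y(24): 24−13=11 → L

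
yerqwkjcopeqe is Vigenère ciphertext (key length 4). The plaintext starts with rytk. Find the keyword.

Subtract each crib letter from the matching ciphertext letter (mod 26):
y(24)−r(17)=7 → h
e(4)−y(24)=-20≡6 → g
r(17)−t(19)=-2≡24 → y
q(16)−k(10)=6 → g

hgyg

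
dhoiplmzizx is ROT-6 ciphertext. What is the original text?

d(3): 3−6=-3≡23 → x
h(7): 7−6=1 → b
o(14): 14−6=8 → i
i(8): 8−6=2 → c
p(15): 15−6=9 → j
l(11): 11−6=5 → f
m(12): 12−6=6 → g
z(25): 25−6=19 → t
i(8): 8−6=2 → c
z(25): 25−6=19 → t
x(23): 23−6=17 → r

xbicjfgtctr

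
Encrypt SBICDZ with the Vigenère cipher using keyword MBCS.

Repeat the key across the message: MBCSMB
S(18)+M(12): 30≡4 → E
B(1)+B(1): 2 → C
I(8)+C(2): 10 → K
C(2)+S(18): 20 → U
D(3)+M(12): 15 → P
Z(25)+B(1): 26≡0 → A

ECKUPA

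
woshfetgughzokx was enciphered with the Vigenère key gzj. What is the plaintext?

Repeat the key across the ciphertext: gzjgzjgzjgzjgzj
w(22)−g(6): 16 → q
o(14)−z(25): -11≡15 → p
s(18)−j(9): 9 → j
h(7)−g(6): 1 → b
f(5)−z(25): -20≡6 → g
e(4)−j(9): -5≡21 → v
t(19)−g(6): 13 → n
g(6)−z(25): -19≡7 → h
u(20)−j(9): 11 → l
g(6)−g(6): 0 → a
h(7)−z(25): -18≡8 → i
z(25)−j(9): 16 → q
o(14)−g(6): 8 → i
k(10)−z(25): -15≡11 → l
x(23)−j(9): 14 → o

qpjbgvnhlaiqilo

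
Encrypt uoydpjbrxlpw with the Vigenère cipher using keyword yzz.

Repeat the key across the message: yzzyzzyzzyzz
u(20)+y(24): 44≡18 → s
o(14)+z(25): 39≡13 → n
y(24)+z(25): 49≡23 → x
d(3)+y(24): 27≡1 → b
p(15)+z(25): 40≡14 → o
j(9)+z(25): 34≡8 → i
b(1)+y(24): 25 → z
r(17)+z(25): 42≡16 → q
x(23)+z(25): 48≡22 → w
l(11)+y(24): 35≡9 → j
p(15)+z(25): 40≡14 → o
w(22)+z(25): 47≡21 → v

snxboizqwjov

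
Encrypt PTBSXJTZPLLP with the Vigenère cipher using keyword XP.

MIYHUYQOMAIE

Repeat the key across the message: XPXPXPXPXPXP
P(15)+X(23): 38≡12 → M
T(19)+P(15): 34≡8 → I
B(1)+X(23): 24 → Y
S(18)+P(15): 33≡7 → H
X(23)+X(23): 46≡20 → U
J(9)+P(15): 24 → Y
T(19)+X(23): 42≡16 → Q
Z(25)+P(15): 40≡14 → O
P(15)+X(23): 38≡12 → M
L(11)+P(15): 26≡0 → A
L(11)+X(23): 34≡8 → I
P(15)+P(15): 30≡4 → E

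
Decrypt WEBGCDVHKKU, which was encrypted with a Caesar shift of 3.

W(22): 22−3=19 → T
E(4): 4−3=1 → B
B(1): 1−3=-2≡24 → Y
G(6): 6−3=3 → D
C(2): 2−3=-1≡25 → Z
D(3): 3−3=0 → A
V(21): 21−3=18 → S
H(7): 7−3=4 → E
K(10): 10−3=7 → H
K(10): 10−3=7 → H
U(20): 20−3=17 → R

TBYDZASEHHR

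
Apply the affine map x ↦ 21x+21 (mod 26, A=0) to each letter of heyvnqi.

mbfuith

h(7): 21·7+21=168≡12 → m
e(4): 21·4+21=105≡1 → b
y(24): 21·24+21=525≡5 → f
v(21): 21·21+21=462≡20 → u
n(13): 21·13+21=294≡8 → i
q(16): 21·16+21=357≡19 → t
i(8): 21·8+21=189≡7 → h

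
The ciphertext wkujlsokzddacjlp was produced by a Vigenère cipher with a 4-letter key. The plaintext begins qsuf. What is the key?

Subtract each crib letter from the matching ciphertext letter (mod 26):
w(22)−q(16)=6 → g
k(10)−s(18)=-8≡18 → s
u(20)−u(20)=0 → a
j(9)−f(5)=4 → e

gsae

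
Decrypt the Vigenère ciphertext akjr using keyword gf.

Repeat the key across the ciphertext: gfgf
a(0)−g(6): -6≡20 → u
k(10)−f(5): 5 → f
j(9)−g(6): 3 → d
r(17)−f(5): 12 → m

ufdm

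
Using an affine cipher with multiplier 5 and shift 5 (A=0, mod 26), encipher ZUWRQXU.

Z(25): 5·25+5=130≡0 → A
U(20): 5·20+5=105≡1 → B
W(22): 5·22+5=115≡11 → L
R(17): 5·17+5=90≡12 → M
Q(16): 5·16+5=85≡7 → H
X(23): 5·23+5=120≡16 → Q
U(20): 5·20+5=105≡1 → B

ABLMHQB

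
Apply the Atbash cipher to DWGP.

WDTK

D(3) → W(22)
W(22) → D(3)
G(6) → T(19)
P(15) → K(10)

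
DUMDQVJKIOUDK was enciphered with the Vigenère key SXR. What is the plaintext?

LXVLTERNRWXMS

Repeat the key across the ciphertext: SXRSXRSXRSXRS
D(3)−S(18): -15≡11 → L
U(20)−X(23): -3≡23 → X
M(12)−R(17): -5≡21 → V
D(3)−S(18): -15≡11 → L
Q(16)−X(23): -7≡19 → T
V(21)−R(17): 4 → E
J(9)−S(18): -9≡17 → R
K(10)−X(23): -13≡13 → N
I(8)−R(17): -9≡17 → R
O(14)−S(18): -4≡22 → W
U(20)−X(23): -3≡23 → X
D(3)−R(17): -14≡12 → M
K(10)−S(18): -8≡18 → S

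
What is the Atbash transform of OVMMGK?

LENNTP

O(14) → L(11)
V(21) → E(4)
M(12) → N(13)
M(12) → N(13)
G(6) → T(19)
K(10) → P(15)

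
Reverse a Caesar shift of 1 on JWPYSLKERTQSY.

J(9): 9−1=8 → I
W(22): 22−1=21 → V
P(15): 15−1=14 → O
Y(24): 24−1=23 → X
S(18): 18−1=17 → R
L(11): 11−1=10 → K
K(10): 10−1=9 → J
E(4): 4−1=3 → D
R(17): 17−1=16 → Q
T(19): 19−1=18 → S
Q(16): 16−1=15 → P
S(18): 18−1=17 → R
Y(24): 24−1=23 → X

IVOXRKJDQSPRX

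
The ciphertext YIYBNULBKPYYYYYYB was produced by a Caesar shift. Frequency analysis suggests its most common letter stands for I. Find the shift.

16

The most frequent ciphertext letter is Y (appears 8 times).
Y is position 24; I is position 8.
Shift = 16.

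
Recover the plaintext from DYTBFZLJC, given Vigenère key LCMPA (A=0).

Repeat the key across the ciphertext: LCMPALCMP
D(3)−L(11): -8≡18 → S
Y(24)−C(2): 22 → W
T(19)−M(12): 7 → H
B(1)−P(15): -14≡12 → M
F(5)−A(0): 5 → F
Z(25)−L(11): 14 → O
L(11)−C(2): 9 → J
J(9)−M(12): -3≡23 → X
C(2)−P(15): -13≡13 → N

SWHMFOJXN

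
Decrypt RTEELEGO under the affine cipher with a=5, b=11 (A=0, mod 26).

WMJJAJZL

The inverse of 5 mod 26 is 21, since 5·21=105≡1. Apply D(y)=21·(y−11) mod 26:
R(17): 21·(17−11)=126≡22 → W
T(19): 21·(19−11)=168≡12 → M
E(4): 21·(4−11)=-147≡9 → J
E(4): 21·(4−11)=-147≡9 → J
L(11): 21·(11−11)=0 → A
E(4): 21·(4−11)=-147≡9 → J
G(6): 21·(6−11)=-105≡25 → Z
O(14): 21·(14−11)=63≡11 → L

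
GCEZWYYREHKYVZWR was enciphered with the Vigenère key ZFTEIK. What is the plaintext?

HXLVOOZMLDCOWUDN

Repeat the key across the ciphertext: ZFTEIKZFTEIKZFTE
G(6)−Z(25): -19≡7 → H
C(2)−F(5): -3≡23 → X
E(4)−T(19): -15≡11 → L
Z(25)−E(4): 21 → V
W(22)−I(8): 14 → O
Y(24)−K(10): 14 → O
Y(24)−Z(25): -1≡25 → Z
R(17)−F(5): 12 → M
E(4)−T(19): -15≡11 → L
H(7)−E(4): 3 → D
K(10)−I(8): 2 → C
Y(24)−K(10): 14 → O
V(21)−Z(25): -4≡22 → W
Z(25)−F(5): 20 → U
W(22)−T(19): 3 → D
R(17)−E(4): 13 → N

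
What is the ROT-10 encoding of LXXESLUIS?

VHHOCVESC

L(11): 11+10=21 → V
X(23): 23+10=33≡7 → H
X(23): 23+10=33≡7 → H
E(4): 4+10=14 → O
S(18): 18+10=28≡2 → C
L(11): 11+10=21 → V
U(20): 20+10=30≡4 → E
I(8): 8+10=18 → S
S(18): 18+10=28≡2 → C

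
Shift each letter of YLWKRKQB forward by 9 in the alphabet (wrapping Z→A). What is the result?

Y(24): 24+9=33≡7 → H
L(11): 11+9=20 → U
W(22): 22+9=31≡5 → F
K(10): 10+9=19 → T
R(17): 17+9=26≡0 → A
K(10): 10+9=19 → T
Q(16): 16+9=25 → Z
B(1): 1+9=10 → K

HUFTATZK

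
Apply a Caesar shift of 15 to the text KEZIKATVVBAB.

ZTOXZPIKKQPQ

K(10): 10+15=25 → Z
E(4): 4+15=19 → T
Z(25): 25+15=40≡14 → O
I(8): 8+15=23 → X
K(10): 10+15=25 → Z
A(0): 0+15=15 → P
T(19): 19+15=34≡8 → I
V(21): 21+15=36≡10 → K
V(21): 21+15=36≡10 → K
B(1): 1+15=16 → Q
A(0): 0+15=15 → P
B(1): 1+15=16 → Q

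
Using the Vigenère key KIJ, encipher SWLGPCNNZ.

CEUQXLXVI

Repeat the key across the message: KIJKIJKIJ
S(18)+K(10): 28≡2 → C
W(22)+I(8): 30≡4 → E
L(11)+J(9): 20 → U
G(6)+K(10): 16 → Q
P(15)+I(8): 23 → X
C(2)+J(9): 11 → L
N(13)+K(10): 23 → X
N(13)+I(8): 21 → V
Z(25)+J(9): 34≡8 → I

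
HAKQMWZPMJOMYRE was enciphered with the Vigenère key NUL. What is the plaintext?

UGZDSLMVBWUBLXT

Repeat the key across the ciphertext: NULNULNULNULNUL
H(7)−N(13): -6≡20 → U
A(0)−U(20): -20≡6 → G
K(10)−L(11): -1≡25 → Z
Q(16)−N(13): 3 → D
M(12)−U(20): -8≡18 → S
W(22)−L(11): 11 → L
Z(25)−N(13): 12 → M
P(15)−U(20): -5≡21 → V
M(12)−L(11): 1 → B
J(9)−N(13): -4≡22 → W
O(14)−U(20): -6≡20 → U
M(12)−L(11): 1 → B
Y(24)−N(13): 11 → L
R(17)−U(20): -3≡23 → X
E(4)−L(11): -7≡19 → T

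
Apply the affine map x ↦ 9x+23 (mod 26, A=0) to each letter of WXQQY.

NWLLF

W(22): 9·22+23=221≡13 → N
X(23): 9·23+23=230≡22 → W
Q(16): 9·16+23=167≡11 → L
Q(16): 9·16+23=167≡11 → L
Y(24): 9·24+23=239≡5 → F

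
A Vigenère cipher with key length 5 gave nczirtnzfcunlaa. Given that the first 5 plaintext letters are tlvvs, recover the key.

Subtract each crib letter from the matching ciphertext letter (mod 26):
n(13)−t(19)=-6≡20 → u
c(2)−l(11)=-9≡17 → r
z(25)−v(21)=4 → e
i(8)−v(21)=-13≡13 → n
r(17)−s(18)=-1≡25 → z

urenz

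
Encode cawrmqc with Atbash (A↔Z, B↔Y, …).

xzdinjx

c(2) → x(23)
a(0) → z(25)
w(22) → d(3)
r(17) → i(8)
m(12) → n(13)
q(16) → j(9)
c(2) → x(23)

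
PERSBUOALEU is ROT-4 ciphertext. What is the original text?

P(15): 15−4=11 → L
E(4): 4−4=0 → A
R(17): 17−4=13 → N
S(18): 18−4=14 → O
B(1): 1−4=-3≡23 → X
U(20): 20−4=16 → Q
O(14): 14−4=10 → K
A(0): 0−4=-4≡22 → W
L(11): 11−4=7 → H
E(4): 4−4=0 → A
U(20): 20−4=16 → Q

LANOXQKWHAQ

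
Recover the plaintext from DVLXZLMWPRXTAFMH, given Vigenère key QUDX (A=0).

NBIAJRJZZXUWKLJK

Repeat the key across the ciphertext: QUDXQUDXQUDXQUDX
D(3)−Q(16): -13≡13 → N
V(21)−U(20): 1 → B
L(11)−D(3): 8 → I
X(23)−X(23): 0 → A
Z(25)−Q(16): 9 → J
L(11)−U(20): -9≡17 → R
M(12)−D(3): 9 → J
W(22)−X(23): -1≡25 → Z
P(15)−Q(16): -1≡25 → Z
R(17)−U(20): -3≡23 → X
X(23)−D(3): 20 → U
T(19)−X(23): -4≡22 → W
A(0)−Q(16): -16≡10 → K
F(5)−U(20): -15≡11 → L
M(12)−D(3): 9 → J
H(7)−X(23): -16≡10 → K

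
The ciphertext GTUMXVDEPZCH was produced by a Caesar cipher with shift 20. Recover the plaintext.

G(6): 6−20=-14≡12 → M
T(19): 19−20=-1≡25 → Z
U(20): 20−20=0 → A
M(12): 12−20=-8≡18 → S
X(23): 23−20=3 → D
V(21): 21−20=1 → B
D(3): 3−20=-17≡9 → J
E(4): 4−20=-16≡10 → K
P(15): 15−20=-5≡21 → V
Z(25): 25−20=5 → F
C(2): 2−20=-18≡8 → I
H(7): 7−20=-13≡13 → N

MZASDBJKVFIN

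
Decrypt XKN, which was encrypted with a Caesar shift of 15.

IVY

X(23): 23−15=8 → I
K(10): 10−15=-5≡21 → V
N(13): 13−15=-2≡24 → Y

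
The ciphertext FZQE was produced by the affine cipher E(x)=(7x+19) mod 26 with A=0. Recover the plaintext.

The inverse of 7 mod 26 is 15, since 7·15=105≡1. Apply D(y)=15·(y−19) mod 26:
F(5): 15·(5−19)=-210≡24 → Y
Z(25): 15·(25−19)=90≡12 → M
Q(16): 15·(16−19)=-45≡7 → H
E(4): 15·(4−19)=-225≡9 → J

YMHJ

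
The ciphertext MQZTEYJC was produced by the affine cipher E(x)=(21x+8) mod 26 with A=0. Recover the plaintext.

UOHDGCFW

The inverse of 21 mod 26 is 5, since 21·5=105≡1. Apply D(y)=5·(y−8) mod 26:
M(12): 5·(12−8)=20 → U
Q(16): 5·(16−8)=40≡14 → O
Z(25): 5·(25−8)=85≡7 → H
T(19): 5·(19−8)=55≡3 → D
E(4): 5·(4−8)=-20≡6 → G
Y(24): 5·(24−8)=80≡2 → C
J(9): 5·(9−8)=5 → F
C(2): 5·(2−8)=-30≡22 → W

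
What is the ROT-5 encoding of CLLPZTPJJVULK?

HQQUEYUOOAZQP

C(2): 2+5=7 → H
L(11): 11+5=16 → Q
L(11): 11+5=16 → Q
P(15): 15+5=20 → U
Z(25): 25+5=30≡4 → E
T(19): 19+5=24 → Y
P(15): 15+5=20 → U
J(9): 9+5=14 → O
J(9): 9+5=14 → O
V(21): 21+5=26≡0 → A
U(20): 20+5=25 → Z
L(11): 11+5=16 → Q
K(10): 10+5=15 → P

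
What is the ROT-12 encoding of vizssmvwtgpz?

huleeyhifsbl

v(21): 21+12=33≡7 → h
i(8): 8+12=20 → u
z(25): 25+12=37≡11 → l
s(18): 18+12=30≡4 → e
s(18): 18+12=30≡4 → e
m(12): 12+12=24 → y
v(21): 21+12=33≡7 → h
w(22): 22+12=34≡8 → i
t(19): 19+12=31≡5 → f
g(6): 6+12=18 → s
p(15): 15+12=27≡1 → b
z(25): 25+12=37≡11 → l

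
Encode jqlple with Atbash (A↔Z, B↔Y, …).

j(9) → q(16)
q(16) → j(9)
l(11) → o(14)
p(15) → k(10)
l(11) → o(14)
e(4) → v(21)

qjokov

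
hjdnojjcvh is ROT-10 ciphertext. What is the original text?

h(7): 7−10=-3≡23 → x
j(9): 9−10=-1≡25 → z
d(3): 3−10=-7≡19 → t
n(13): 13−10=3 → d
o(14): 14−10=4 → e
j(9): 9−10=-1≡25 → z
j(9): 9−10=-1≡25 → z
c(2): 2−10=-8≡18 → s
v(21): 21−10=11 → l
h(7): 7−10=-3≡23 → x

xztdezzslx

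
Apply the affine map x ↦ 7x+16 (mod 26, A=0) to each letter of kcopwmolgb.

iekrowkpgx

k(10): 7·10+16=86≡8 → i
c(2): 7·2+16=30≡4 → e
o(14): 7·14+16=114≡10 → k
p(15): 7·15+16=121≡17 → r
w(22): 7·22+16=170≡14 → o
m(12): 7·12+16=100≡22 → w
o(14): 7·14+16=114≡10 → k
l(11): 7·11+16=93≡15 → p
g(6): 7·6+16=58≡6 → g
b(1): 7·1+16=23 → x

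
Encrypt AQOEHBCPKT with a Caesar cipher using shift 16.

A(0): 0+16=16 → Q
Q(16): 16+16=32≡6 → G
O(14): 14+16=30≡4 → E
E(4): 4+16=20 → U
H(7): 7+16=23 → X
B(1): 1+16=17 → R
C(2): 2+16=18 → S
P(15): 15+16=31≡5 → F
K(10): 10+16=26≡0 → A
T(19): 19+16=35≡9 → J

QGEUXRSFAJ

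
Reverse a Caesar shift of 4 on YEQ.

Y(24): 24−4=20 → U
E(4): 4−4=0 → A
Q(16): 16−4=12 → M

UAM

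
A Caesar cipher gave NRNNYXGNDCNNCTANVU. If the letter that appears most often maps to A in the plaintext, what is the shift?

13

The most frequent ciphertext letter is N (appears 7 times).
N is position 13; A is position 0.
Shift = 13.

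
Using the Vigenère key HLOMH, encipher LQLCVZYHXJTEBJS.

SBZOCGJVJQAPPVZ

Repeat the key across the message: HLOMHHLOMHHLOMH
L(11)+H(7): 18 → S
Q(16)+L(11): 27≡1 → B
L(11)+O(14): 25 → Z
C(2)+M(12): 14 → O
V(21)+H(7): 28≡2 → C
Z(25)+H(7): 32≡6 → G
Y(24)+L(11): 35≡9 → J
H(7)+O(14): 21 → V
X(23)+M(12): 35≡9 → J
J(9)+H(7): 16 → Q
T(19)+H(7): 26≡0 → A
E(4)+L(11): 15 → P
B(1)+O(14): 15 → P
J(9)+M(12): 21 → V
S(18)+H(7): 25 → Z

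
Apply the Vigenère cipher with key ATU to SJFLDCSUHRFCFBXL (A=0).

Repeat the key across the message: ATUATUATUATUATUA
S(18)+A(0): 18 → S
J(9)+T(19): 28≡2 → C
F(5)+U(20): 25 → Z
L(11)+A(0): 11 → L
D(3)+T(19): 22 → W
C(2)+U(20): 22 → W
S(18)+A(0): 18 → S
U(20)+T(19): 39≡13 → N
H(7)+U(20): 27≡1 → B
R(17)+A(0): 17 → R
F(5)+T(19): 24 → Y
C(2)+U(20): 22 → W
F(5)+A(0): 5 → F
B(1)+T(19): 20 → U
X(23)+U(20): 43≡17 → R
L(11)+A(0): 11 → L

SCZLWWSNBRYWFURL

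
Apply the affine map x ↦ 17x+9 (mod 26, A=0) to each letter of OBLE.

NAOZ

O(14): 17·14+9=247≡13 → N
B(1): 17·1+9=26≡0 → A
L(11): 17·11+9=196≡14 → O
E(4): 17·4+9=77≡25 → Z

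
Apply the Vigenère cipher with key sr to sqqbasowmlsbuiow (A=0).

khissjgnecksmzgn

Repeat the key across the message: srsrsrsrsrsrsrsr
s(18)+s(18): 36≡10 → k
q(16)+r(17): 33≡7 → h
q(16)+s(18): 34≡8 → i
b(1)+r(17): 18 → s
a(0)+s(18): 18 → s
s(18)+r(17): 35≡9 → j
o(14)+s(18): 32≡6 → g
w(22)+r(17): 39≡13 → n
m(12)+s(18): 30≡4 → e
l(11)+r(17): 28≡2 → c
s(18)+s(18): 36≡10 → k
b(1)+r(17): 18 → s
u(20)+s(18): 38≡12 → m
i(8)+r(17): 25 → z
o(14)+s(18): 32≡6 → g
w(22)+r(17): 39≡13 → n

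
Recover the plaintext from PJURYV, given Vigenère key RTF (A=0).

YQPAFQ

Repeat the key across the ciphertext: RTFRTF
P(15)−R(17): -2≡24 → Y
J(9)−T(19): -10≡16 → Q
U(20)−F(5): 15 → P
R(17)−R(17): 0 → A
Y(24)−T(19): 5 → F
V(21)−F(5): 16 → Q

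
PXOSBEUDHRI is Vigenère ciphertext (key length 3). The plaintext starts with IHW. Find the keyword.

HQS

Subtract each crib letter from the matching ciphertext letter (mod 26):
P(15)−I(8)=7 → H
X(23)−H(7)=16 → Q
O(14)−W(22)=-8≡18 → S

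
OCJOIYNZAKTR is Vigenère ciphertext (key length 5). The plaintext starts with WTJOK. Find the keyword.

SJAAY

Subtract each crib letter from the matching ciphertext letter (mod 26):
O(14)−W(22)=-8≡18 → S
C(2)−T(19)=-17≡9 → J
J(9)−J(9)=0 → A
O(14)−O(14)=0 → A
I(8)−K(10)=-2≡24 → Y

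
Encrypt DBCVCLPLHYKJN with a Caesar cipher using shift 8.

D(3): 3+8=11 → L
B(1): 1+8=9 → J
C(2): 2+8=10 → K
V(21): 21+8=29≡3 → D
C(2): 2+8=10 → K
L(11): 11+8=19 → T
P(15): 15+8=23 → X
L(11): 11+8=19 → T
H(7): 7+8=15 → P
Y(24): 24+8=32≡6 → G
K(10): 10+8=18 → S
J(9): 9+8=17 → R
N(13): 13+8=21 → V

LJKDKTXTPGSRV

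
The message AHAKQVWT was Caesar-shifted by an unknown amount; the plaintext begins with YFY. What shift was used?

2

From the crib: A(0)−Y(24)=-24≡2, so the shift is 2.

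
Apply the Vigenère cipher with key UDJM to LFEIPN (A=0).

FINUJQ

Repeat the key across the message: UDJMUD
L(11)+U(20): 31≡5 → F
F(5)+D(3): 8 → I
E(4)+J(9): 13 → N
I(8)+M(12): 20 → U
P(15)+U(20): 35≡9 → J
N(13)+D(3): 16 → Q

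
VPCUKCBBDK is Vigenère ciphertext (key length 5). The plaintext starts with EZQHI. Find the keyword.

Subtract each crib letter from the matching ciphertext letter (mod 26):
V(21)−E(4)=17 → R
P(15)−Z(25)=-10≡16 → Q
C(2)−Q(16)=-14≡12 → M
U(20)−H(7)=13 → N
K(10)−I(8)=2 → C

RQMNC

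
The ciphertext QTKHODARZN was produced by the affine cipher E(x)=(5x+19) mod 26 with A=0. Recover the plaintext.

The inverse of 5 mod 26 is 21, since 5·21=105≡1. Apply D(y)=21·(y−19) mod 26:
Q(16): 21·(16−19)=-63≡15 → P
T(19): 21·(19−19)=0 → A
K(10): 21·(10−19)=-189≡19 → T
H(7): 21·(7−19)=-252≡8 → I
O(14): 21·(14−19)=-105≡25 → Z
D(3): 21·(3−19)=-336≡2 → C
A(0): 21·(0−19)=-399≡17 → R
R(17): 21·(17−19)=-42≡10 → K
Z(25): 21·(25−19)=126≡22 → W
N(13): 21·(13−19)=-126≡4 → E

PATIZCRKWE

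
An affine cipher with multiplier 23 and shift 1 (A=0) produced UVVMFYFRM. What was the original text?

The inverse of 23 mod 26 is 17, since 23·17=391≡1. Apply D(y)=17·(y−1) mod 26:
U(20): 17·(20−1)=323≡11 → L
V(21): 17·(21−1)=340≡2 → C
V(21): 17·(21−1)=340≡2 → C
M(12): 17·(12−1)=187≡5 → F
F(5): 17·(5−1)=68≡16 → Q
Y(24): 17·(24−1)=391≡1 → B
F(5): 17·(5−1)=68≡16 → Q
R(17): 17·(17−1)=272≡12 → M
M(12): 17·(12−1)=187≡5 → F

LCCFQBQMF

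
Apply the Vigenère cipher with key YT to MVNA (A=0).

Repeat the key across the message: YTYT
M(12)+Y(24): 36≡10 → K
V(21)+T(19): 40≡14 → O
N(13)+Y(24): 37≡11 → L
A(0)+T(19): 19 → T

KOLT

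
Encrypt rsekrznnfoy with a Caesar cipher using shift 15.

ghtzgoccudn

r(17): 17+15=32≡6 → g
s(18): 18+15=33≡7 → h
e(4): 4+15=19 → t
k(10): 10+15=25 → z
r(17): 17+15=32≡6 → g
z(25): 25+15=40≡14 → o
n(13): 13+15=28≡2 → c
n(13): 13+15=28≡2 → c
f(5): 5+15=20 → u
o(14): 14+15=29≡3 → d
y(24): 24+15=39≡13 → n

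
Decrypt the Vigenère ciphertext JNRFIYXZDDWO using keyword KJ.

Repeat the key across the ciphertext: KJKJKJKJKJKJ
J(9)−K(10): -1≡25 → Z
N(13)−J(9): 4 → E
R(17)−K(10): 7 → H
F(5)−J(9): -4≡22 → W
I(8)−K(10): -2≡24 → Y
Y(24)−J(9): 15 → P
X(23)−K(10): 13 → N
Z(25)−J(9): 16 → Q
D(3)−K(10): -7≡19 → T
D(3)−J(9): -6≡20 → U
W(22)−K(10): 12 → M
O(14)−J(9): 5 → F

ZEHWYPNQTUMF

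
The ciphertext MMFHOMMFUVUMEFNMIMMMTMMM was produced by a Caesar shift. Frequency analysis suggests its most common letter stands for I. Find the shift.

4

The most frequent ciphertext letter is M (appears 12 times).
M is position 12; I is position 8.
Shift = 4.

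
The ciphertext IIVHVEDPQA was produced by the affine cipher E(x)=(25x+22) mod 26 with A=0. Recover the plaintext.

The inverse of 25 mod 26 is 25, since 25·25=625≡1. Apply D(y)=25·(y−22) mod 26:
I(8): 25·(8−22)=-350≡14 → O
I(8): 25·(8−22)=-350≡14 → O
V(21): 25·(21−22)=-25≡1 → B
H(7): 25·(7−22)=-375≡15 → P
V(21): 25·(21−22)=-25≡1 → B
E(4): 25·(4−22)=-450≡18 → S
D(3): 25·(3−22)=-475≡19 → T
P(15): 25·(15−22)=-175≡7 → H
Q(16): 25·(16−22)=-150≡6 → G
A(0): 25·(0−22)=-550≡22 → W

OOBPBSTHGW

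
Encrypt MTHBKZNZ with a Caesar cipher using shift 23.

M(12): 12+23=35≡9 → J
T(19): 19+23=42≡16 → Q
H(7): 7+23=30≡4 → E
B(1): 1+23=24 → Y
K(10): 10+23=33≡7 → H
Z(25): 25+23=48≡22 → W
N(13): 13+23=36≡10 → K
Z(25): 25+23=48≡22 → W

JQEYHWKW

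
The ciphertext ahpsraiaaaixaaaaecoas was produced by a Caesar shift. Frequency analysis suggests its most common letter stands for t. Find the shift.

The most frequent ciphertext letter is a (appears 10 times).
a is position 0; t is position 19.
Shift = -19≡7.

7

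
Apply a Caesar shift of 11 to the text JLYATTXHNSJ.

J(9): 9+11=20 → U
L(11): 11+11=22 → W
Y(24): 24+11=35≡9 → J
A(0): 0+11=11 → L
T(19): 19+11=30≡4 → E
T(19): 19+11=30≡4 → E
X(23): 23+11=34≡8 → I
H(7): 7+11=18 → S
N(13): 13+11=24 → Y
S(18): 18+11=29≡3 → D
J(9): 9+11=20 → U

UWJLEEISYDU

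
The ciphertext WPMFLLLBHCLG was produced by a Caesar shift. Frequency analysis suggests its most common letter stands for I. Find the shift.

The most frequent ciphertext letter is L (appears 4 times).
L is position 11; I is position 8.
Shift = 3.

3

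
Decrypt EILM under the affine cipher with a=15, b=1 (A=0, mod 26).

The inverse of 15 mod 26 is 7, since 15·7=105≡1. Apply D(y)=7·(y−1) mod 26:
E(4): 7·(4−1)=21 → V
I(8): 7·(8−1)=49≡23 → X
L(11): 7·(11−1)=70≡18 → S
M(12): 7·(12−1)=77≡25 → Z

VXSZ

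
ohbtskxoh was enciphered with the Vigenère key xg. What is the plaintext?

rbenveaik

Repeat the key across the ciphertext: xgxgxgxgx
o(14)−x(23): -9≡17 → r
h(7)−g(6): 1 → b
b(1)−x(23): -22≡4 → e
t(19)−g(6): 13 → n
s(18)−x(23): -5≡21 → v
k(10)−g(6): 4 → e
x(23)−x(23): 0 → a
o(14)−g(6): 8 → i
h(7)−x(23): -16≡10 → k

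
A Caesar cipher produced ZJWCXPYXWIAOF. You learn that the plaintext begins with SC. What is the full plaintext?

SCPVQIRQPBTHY

From the crib: Z(25)−S(18)=7, so the shift is 7.
Subtract 7 from each ciphertext letter:
Z(25): 25−7=18 → S
J(9): 9−7=2 → C
W(22): 22−7=15 → P
C(2): 2−7=-5≡21 → V
X(23): 23−7=16 → Q
P(15): 15−7=8 → I
Y(24): 24−7=17 → R
X(23): 23−7=16 → Q
W(22): 22−7=15 → P
I(8): 8−7=1 → B
A(0): 0−7=-7≡19 → T
O(14): 14−7=7 → H
F(5): 5−7=-2≡24 → Y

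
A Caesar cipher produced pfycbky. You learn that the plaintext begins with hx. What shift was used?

From the crib: p(15)−h(7)=8, so the shift is 8.

8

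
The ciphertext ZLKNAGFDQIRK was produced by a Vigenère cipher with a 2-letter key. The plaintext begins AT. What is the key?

ZS

Subtract each crib letter from the matching ciphertext letter (mod 26):
Z(25)−A(0)=25 → Z
L(11)−T(19)=-8≡18 → S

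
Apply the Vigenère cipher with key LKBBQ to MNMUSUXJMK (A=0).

XXNVIFHKNA

Repeat the key across the message: LKBBQLKBBQ
M(12)+L(11): 23 → X
N(13)+K(10): 23 → X
M(12)+B(1): 13 → N
U(20)+B(1): 21 → V
S(18)+Q(16): 34≡8 → I
U(20)+L(11): 31≡5 → F
X(23)+K(10): 33≡7 → H
J(9)+B(1): 10 → K
M(12)+B(1): 13 → N
K(10)+Q(16): 26≡0 → A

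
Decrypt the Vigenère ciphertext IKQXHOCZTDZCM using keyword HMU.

BYWQVUVNZWNIF

Repeat the key across the ciphertext: HMUHMUHMUHMUH
I(8)−H(7): 1 → B
K(10)−M(12): -2≡24 → Y
Q(16)−U(20): -4≡22 → W
X(23)−H(7): 16 → Q
H(7)−M(12): -5≡21 → V
O(14)−U(20): -6≡20 → U
C(2)−H(7): -5≡21 → V
Z(25)−M(12): 13 → N
T(19)−U(20): -1≡25 → Z
D(3)−H(7): -4≡22 → W
Z(25)−M(12): 13 → N
C(2)−U(20): -18≡8 → I
M(12)−H(7): 5 → F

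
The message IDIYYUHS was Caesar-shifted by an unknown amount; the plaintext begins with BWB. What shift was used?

From the crib: I(8)−B(1)=7, so the shift is 7.

7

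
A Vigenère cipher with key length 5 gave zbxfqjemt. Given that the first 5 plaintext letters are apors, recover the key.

Subtract each crib letter from the matching ciphertext letter (mod 26):
z(25)−a(0)=25 → z
b(1)−p(15)=-14≡12 → m
x(23)−o(14)=9 → j
f(5)−r(17)=-12≡14 → o
q(16)−s(18)=-2≡24 → y

zmjoy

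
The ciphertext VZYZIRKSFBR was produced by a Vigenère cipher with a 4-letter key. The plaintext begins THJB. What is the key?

CSPY

Subtract each crib letter from the matching ciphertext letter (mod 26):
V(21)−T(19)=2 → C
Z(25)−H(7)=18 → S
Y(24)−J(9)=15 → P
Z(25)−B(1)=24 → Y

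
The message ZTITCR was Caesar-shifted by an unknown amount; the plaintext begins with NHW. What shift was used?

From the crib: Z(25)−N(13)=12, so the shift is 12.

12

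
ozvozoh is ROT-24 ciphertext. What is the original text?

qbxqbqj

o(14): 14−24=-10≡16 → q
z(25): 25−24=1 → b
v(21): 21−24=-3≡23 → x
o(14): 14−24=-10≡16 → q
z(25): 25−24=1 → b
o(14): 14−24=-10≡16 → q
h(7): 7−24=-17≡9 → j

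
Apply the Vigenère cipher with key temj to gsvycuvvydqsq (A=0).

zwhhvyherhcbj

Repeat the key across the message: temjtemjtemjt
g(6)+t(19): 25 → z
s(18)+e(4): 22 → w
v(21)+m(12): 33≡7 → h
y(24)+j(9): 33≡7 → h
c(2)+t(19): 21 → v
u(20)+e(4): 24 → y
v(21)+m(12): 33≡7 → h
v(21)+j(9): 30≡4 → e
y(24)+t(19): 43≡17 → r
d(3)+e(4): 7 → h
q(16)+m(12): 28≡2 → c
s(18)+j(9): 27≡1 → b
q(16)+t(19): 35≡9 → j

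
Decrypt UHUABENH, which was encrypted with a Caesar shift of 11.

U(20): 20−11=9 → J
H(7): 7−11=-4≡22 → W
U(20): 20−11=9 → J
A(0): 0−11=-11≡15 → P
B(1): 1−11=-10≡16 → Q
E(4): 4−11=-7≡19 → T
N(13): 13−11=2 → C
H(7): 7−11=-4≡22 → W

JWJPQTCW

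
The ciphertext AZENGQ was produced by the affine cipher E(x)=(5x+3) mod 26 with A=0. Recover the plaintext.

PUVCLN

The inverse of 5 mod 26 is 21, since 5·21=105≡1. Apply D(y)=21·(y−3) mod 26:
A(0): 21·(0−3)=-63≡15 → P
Z(25): 21·(25−3)=462≡20 → U
E(4): 21·(4−3)=21 → V
N(13): 21·(13−3)=210≡2 → C
G(6): 21·(6−3)=63≡11 → L
Q(16): 21·(16−3)=273≡13 → N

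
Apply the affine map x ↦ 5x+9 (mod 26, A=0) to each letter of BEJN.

ODCW

B(1): 5·1+9=14 → O
E(4): 5·4+9=29≡3 → D
J(9): 5·9+9=54≡2 → C
N(13): 5·13+9=74≡22 → W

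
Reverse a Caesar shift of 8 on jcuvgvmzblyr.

j(9): 9−8=1 → b
c(2): 2−8=-6≡20 → u
u(20): 20−8=12 → m
v(21): 21−8=13 → n
g(6): 6−8=-2≡24 → y
v(21): 21−8=13 → n
m(12): 12−8=4 → e
z(25): 25−8=17 → r
b(1): 1−8=-7≡19 → t
l(11): 11−8=3 → d
y(24): 24−8=16 → q
r(17): 17−8=9 → j

bumnynertdqj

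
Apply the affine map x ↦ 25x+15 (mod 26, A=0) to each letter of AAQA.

PPZP

A(0): 25·0+15=15 → P
A(0): 25·0+15=15 → P
Q(16): 25·16+15=415≡25 → Z
A(0): 25·0+15=15 → P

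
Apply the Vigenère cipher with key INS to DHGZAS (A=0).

LUYHNK

Repeat the key across the message: INSINS
D(3)+I(8): 11 → L
H(7)+N(13): 20 → U
G(6)+S(18): 24 → Y
Z(25)+I(8): 33≡7 → H
A(0)+N(13): 13 → N
S(18)+S(18): 36≡10 → K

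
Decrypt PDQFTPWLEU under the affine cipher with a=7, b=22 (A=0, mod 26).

ZBOFHZARQW

The inverse of 7 mod 26 is 15, since 7·15=105≡1. Apply D(y)=15·(y−22) mod 26:
P(15): 15·(15−22)=-105≡25 → Z
D(3): 15·(3−22)=-285≡1 → B
Q(16): 15·(16−22)=-90≡14 → O
F(5): 15·(5−22)=-255≡5 → F
T(19): 15·(19−22)=-45≡7 → H
P(15): 15·(15−22)=-105≡25 → Z
W(22): 15·(22−22)=0 → A
L(11): 15·(11−22)=-165≡17 → R
E(4): 15·(4−22)=-270≡16 → Q
U(20): 15·(20−22)=-30≡22 → W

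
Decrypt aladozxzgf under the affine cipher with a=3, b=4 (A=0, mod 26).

qlqrmhphsj

The inverse of 3 mod 26 is 9, since 3·9=27≡1. Apply D(y)=9·(y−4) mod 26:
a(0): 9·(0−4)=-36≡16 → q
l(11): 9·(11−4)=63≡11 → l
a(0): 9·(0−4)=-36≡16 → q
d(3): 9·(3−4)=-9≡17 → r
o(14): 9·(14−4)=90≡12 → m
z(25): 9·(25−4)=189≡7 → h
x(23): 9·(23−4)=171≡15 → p
z(25): 9·(25−4)=189≡7 → h
g(6): 9·(6−4)=18 → s
f(5): 9·(5−4)=9 → j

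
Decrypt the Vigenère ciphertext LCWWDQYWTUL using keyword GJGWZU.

FTQAEWSNNYM

Repeat the key across the ciphertext: GJGWZUGJGWZ
L(11)−G(6): 5 → F
C(2)−J(9): -7≡19 → T
W(22)−G(6): 16 → Q
W(22)−W(22): 0 → A
D(3)−Z(25): -22≡4 → E
Q(16)−U(20): -4≡22 → W
Y(24)−G(6): 18 → S
W(22)−J(9): 13 → N
T(19)−G(6): 13 → N
U(20)−W(22): -2≡24 → Y
L(11)−Z(25): -14≡12 → M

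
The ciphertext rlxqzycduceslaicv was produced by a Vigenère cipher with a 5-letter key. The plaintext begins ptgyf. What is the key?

csrsu

Subtract each crib letter from the matching ciphertext letter (mod 26):
r(17)−p(15)=2 → c
l(11)−t(19)=-8≡18 → s
x(23)−g(6)=17 → r
q(16)−y(24)=-8≡18 → s
z(25)−f(5)=20 → u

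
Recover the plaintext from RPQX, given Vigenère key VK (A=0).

WFVN

Repeat the key across the ciphertext: VKVK
R(17)−V(21): -4≡22 → W
P(15)−K(10): 5 → F
Q(16)−V(21): -5≡21 → V
X(23)−K(10): 13 → N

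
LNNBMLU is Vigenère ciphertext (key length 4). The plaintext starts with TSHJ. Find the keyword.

SVGS

Subtract each crib letter from the matching ciphertext letter (mod 26):
L(11)−T(19)=-8≡18 → S
N(13)−S(18)=-5≡21 → V
N(13)−H(7)=6 → G
B(1)−J(9)=-8≡18 → S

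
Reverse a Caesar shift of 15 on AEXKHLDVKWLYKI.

A(0): 0−15=-15≡11 → L
E(4): 4−15=-11≡15 → P
X(23): 23−15=8 → I
K(10): 10−15=-5≡21 → V
H(7): 7−15=-8≡18 → S
L(11): 11−15=-4≡22 → W
D(3): 3−15=-12≡14 → O
V(21): 21−15=6 → G
K(10): 10−15=-5≡21 → V
W(22): 22−15=7 → H
L(11): 11−15=-4≡22 → W
Y(24): 24−15=9 → J
K(10): 10−15=-5≡21 → V
I(8): 8−15=-7≡19 → T

LPIVSWOGVHWJVT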